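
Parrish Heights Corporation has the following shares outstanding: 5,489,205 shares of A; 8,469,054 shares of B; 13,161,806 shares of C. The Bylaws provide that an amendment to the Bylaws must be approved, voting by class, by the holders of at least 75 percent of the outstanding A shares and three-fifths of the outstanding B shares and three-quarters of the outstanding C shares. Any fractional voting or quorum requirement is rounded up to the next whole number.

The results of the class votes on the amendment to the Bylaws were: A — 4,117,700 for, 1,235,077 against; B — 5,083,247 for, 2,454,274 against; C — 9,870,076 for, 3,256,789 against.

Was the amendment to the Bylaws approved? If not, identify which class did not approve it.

Not approved — the C shares did not give the required vote.

A: 3/4 of 5489205 = 4116903.75, rounded up to 4116904; 4,116,904 required, 4,117,700 in favor — approved.
B: 3/5 of 8469054 = 5081432.40, rounded up to 5081433; 5,081,433 required, 5,083,247 in favor — approved.
C: 3/4 of 13161806 = 9871354.50, rounded up to 9871355; 9,871,355 required, 9,870,076 in favor — not approved.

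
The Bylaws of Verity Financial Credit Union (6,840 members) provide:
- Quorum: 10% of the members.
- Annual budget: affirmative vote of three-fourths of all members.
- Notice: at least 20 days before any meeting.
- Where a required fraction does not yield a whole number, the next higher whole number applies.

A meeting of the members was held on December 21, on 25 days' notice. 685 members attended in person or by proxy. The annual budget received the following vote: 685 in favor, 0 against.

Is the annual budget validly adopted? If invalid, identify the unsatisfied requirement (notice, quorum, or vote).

Notice: 25 days given; 20 required. Satisfied.
Quorum: 10% of 6,840 = 684; 685 present. Satisfied.
Vote: requires three-fourths of all members (6,840); 3/4 of 6840 = 5130, so 5,130 needed; 685 in favor. Not satisfied.

Invalid — vote requirement not satisfied.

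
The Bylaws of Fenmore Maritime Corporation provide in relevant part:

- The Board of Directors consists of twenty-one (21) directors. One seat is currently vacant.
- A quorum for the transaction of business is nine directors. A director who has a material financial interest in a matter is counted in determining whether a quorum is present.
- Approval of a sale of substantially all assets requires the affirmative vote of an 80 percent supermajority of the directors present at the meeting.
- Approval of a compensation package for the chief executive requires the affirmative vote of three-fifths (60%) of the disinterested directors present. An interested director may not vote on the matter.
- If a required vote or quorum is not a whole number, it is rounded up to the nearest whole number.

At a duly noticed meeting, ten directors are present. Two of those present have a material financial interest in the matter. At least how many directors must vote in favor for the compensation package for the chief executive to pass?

5

The compensation package for the chief executive requires three-fifths of the disinterested directors present (10 − 2 = 8).
3/5 of 8 = 4.80, rounded up to 5.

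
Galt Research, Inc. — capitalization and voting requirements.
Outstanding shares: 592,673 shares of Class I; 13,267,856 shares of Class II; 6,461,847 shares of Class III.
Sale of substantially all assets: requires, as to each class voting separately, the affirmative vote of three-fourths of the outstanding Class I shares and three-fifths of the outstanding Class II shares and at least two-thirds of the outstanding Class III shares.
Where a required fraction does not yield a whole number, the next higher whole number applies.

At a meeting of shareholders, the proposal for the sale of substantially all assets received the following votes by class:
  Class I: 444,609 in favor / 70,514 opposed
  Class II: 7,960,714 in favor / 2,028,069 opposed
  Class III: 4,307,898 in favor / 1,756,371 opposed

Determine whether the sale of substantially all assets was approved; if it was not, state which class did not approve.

Class I: 3/4 of 592673 = 444504.75, rounded up to 444505; 444,505 required, 444,609 in favor — approved.
Class II: 3/5 of 13267856 = 7960713.60, rounded up to 7960714; 7,960,714 required, 7,960,714 in favor — approved.
Class III: 2/3 of 6461847 = 4307898; 4,307,898 required, 4,307,898 in favor — approved.

Approved — every class gave the required vote.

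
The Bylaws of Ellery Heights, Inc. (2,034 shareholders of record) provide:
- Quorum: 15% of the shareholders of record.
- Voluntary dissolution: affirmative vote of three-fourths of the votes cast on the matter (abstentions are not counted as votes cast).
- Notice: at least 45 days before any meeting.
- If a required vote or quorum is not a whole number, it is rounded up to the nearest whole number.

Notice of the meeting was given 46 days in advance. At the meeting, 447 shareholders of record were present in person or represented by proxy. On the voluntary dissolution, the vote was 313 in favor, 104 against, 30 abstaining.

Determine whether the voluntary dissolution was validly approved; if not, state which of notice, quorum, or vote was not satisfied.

Valid — all requirements satisfied.

Notice: 46 days given; 45 required. Satisfied.
Quorum: 15% of 2,034 = 305.10, rounded up to 306; 447 present. Satisfied.
Vote: requires three-fourths of the votes cast (447 − 30 abstaining = 417); 3/4 of 417 = 312.75, rounded up to 313, so 313 needed; 313 in favor. Satisfied.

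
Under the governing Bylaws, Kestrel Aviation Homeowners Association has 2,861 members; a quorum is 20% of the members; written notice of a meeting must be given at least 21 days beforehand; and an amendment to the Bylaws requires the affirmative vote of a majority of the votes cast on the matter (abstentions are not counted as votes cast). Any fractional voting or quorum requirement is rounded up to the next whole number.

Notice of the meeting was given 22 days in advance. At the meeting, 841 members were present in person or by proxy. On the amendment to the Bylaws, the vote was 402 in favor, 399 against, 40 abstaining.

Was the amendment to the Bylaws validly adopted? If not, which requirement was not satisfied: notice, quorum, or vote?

Valid — all requirements satisfied.

Notice: 22 days given; 21 required. Satisfied.
Quorum: 20% of 2,861 = 572.20, rounded up to 573; 841 present. Satisfied.
Vote: requires a majority of the votes cast (841 − 40 abstaining = 801); a majority of 801 is 401, so 401 needed; 402 in favor. Satisfied.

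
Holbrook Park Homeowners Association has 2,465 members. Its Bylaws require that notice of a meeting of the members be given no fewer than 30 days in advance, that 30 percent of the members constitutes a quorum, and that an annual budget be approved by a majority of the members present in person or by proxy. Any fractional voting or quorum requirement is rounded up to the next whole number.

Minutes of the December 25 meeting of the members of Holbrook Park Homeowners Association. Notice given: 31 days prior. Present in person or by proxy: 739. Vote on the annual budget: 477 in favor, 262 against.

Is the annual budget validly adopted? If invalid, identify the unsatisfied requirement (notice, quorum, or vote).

Invalid — quorum requirement not satisfied.

Notice: 31 days given; 30 required. Satisfied.
Quorum: 30% of 2,465 = 739.50, rounded up to 740; 739 present. Not satisfied.
Vote: requires a majority of those present (739); a majority of 739 is 370, so 370 needed; 477 in favor. Satisfied.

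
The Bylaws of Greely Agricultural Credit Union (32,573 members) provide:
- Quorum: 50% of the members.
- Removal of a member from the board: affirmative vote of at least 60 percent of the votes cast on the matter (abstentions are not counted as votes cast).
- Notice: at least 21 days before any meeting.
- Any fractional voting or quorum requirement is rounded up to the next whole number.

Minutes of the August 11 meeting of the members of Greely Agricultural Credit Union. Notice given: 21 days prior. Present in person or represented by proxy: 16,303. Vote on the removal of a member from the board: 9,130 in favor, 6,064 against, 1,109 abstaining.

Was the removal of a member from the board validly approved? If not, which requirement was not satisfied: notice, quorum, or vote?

Valid — all requirements satisfied.

Notice: 21 days given; 21 required. Satisfied.
Quorum: 50% of 32,573 = 16,286.50, rounded up to 16,287; 16,303 present. Satisfied.
Vote: requires three-fifths of the votes cast (16,303 − 1,109 abstaining = 15,194); 3/5 of 15194 = 9116.40, rounded up to 9117, so 9,117 needed; 9,130 in favor. Satisfied.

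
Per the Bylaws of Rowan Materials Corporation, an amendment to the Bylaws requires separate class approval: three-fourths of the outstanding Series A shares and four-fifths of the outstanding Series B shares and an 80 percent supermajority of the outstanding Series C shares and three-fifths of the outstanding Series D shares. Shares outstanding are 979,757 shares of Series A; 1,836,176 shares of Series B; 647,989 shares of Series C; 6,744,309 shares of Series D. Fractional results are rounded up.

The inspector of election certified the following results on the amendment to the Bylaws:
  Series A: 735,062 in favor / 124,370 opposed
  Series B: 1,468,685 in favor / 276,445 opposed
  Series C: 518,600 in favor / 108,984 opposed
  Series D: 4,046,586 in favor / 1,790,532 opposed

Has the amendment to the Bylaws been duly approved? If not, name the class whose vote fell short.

Not approved — the Series B shares did not give the required vote.

Series A: 3/4 of 979757 = 734817.75, rounded up to 734818; 734,818 required, 735,062 in favor — approved.
Series B: 4/5 of 1836176 = 1468940.80, rounded up to 1468941; 1,468,941 required, 1,468,685 in favor — not approved.
Series C: 4/5 of 647989 = 518391.20, rounded up to 518392; 518,392 required, 518,600 in favor — approved.
Series D: 3/5 of 6744309 = 4046585.40, rounded up to 4046586; 4,046,586 required, 4,046,586 in favor — approved.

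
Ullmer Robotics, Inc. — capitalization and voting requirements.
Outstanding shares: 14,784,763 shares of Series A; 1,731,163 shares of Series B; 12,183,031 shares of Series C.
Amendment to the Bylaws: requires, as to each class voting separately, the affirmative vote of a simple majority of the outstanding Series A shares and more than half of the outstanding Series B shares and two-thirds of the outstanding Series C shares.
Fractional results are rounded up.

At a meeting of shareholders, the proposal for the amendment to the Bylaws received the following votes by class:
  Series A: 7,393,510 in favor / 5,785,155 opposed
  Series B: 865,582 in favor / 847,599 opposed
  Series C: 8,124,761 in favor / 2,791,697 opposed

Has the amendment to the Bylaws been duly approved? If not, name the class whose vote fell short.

Approved — every class gave the required vote.

Series A: a majority of 14784763 is 7392382; 7,392,382 required, 7,393,510 in favor — approved.
Series B: a majority of 1731163 is 865582; 865,582 required, 865,582 in favor — approved.
Series C: 2/3 of 12183031 = 8122020.67, rounded up to 8122021; 8,122,021 required, 8,124,761 in favor — approved.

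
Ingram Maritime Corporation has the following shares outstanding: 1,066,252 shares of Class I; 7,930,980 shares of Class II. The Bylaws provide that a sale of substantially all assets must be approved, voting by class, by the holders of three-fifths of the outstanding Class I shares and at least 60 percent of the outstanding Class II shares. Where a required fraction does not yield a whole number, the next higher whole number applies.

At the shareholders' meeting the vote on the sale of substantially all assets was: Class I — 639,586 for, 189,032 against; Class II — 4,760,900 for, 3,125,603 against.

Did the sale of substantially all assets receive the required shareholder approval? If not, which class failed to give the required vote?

Not approved — the Class I shares did not give the required vote.

Class I: 3/5 of 1066252 = 639751.20, rounded up to 639752; 639,752 required, 639,586 in favor — not approved.
Class II: 3/5 of 7930980 = 4758588; 4,758,588 required, 4,760,900 in favor — approved.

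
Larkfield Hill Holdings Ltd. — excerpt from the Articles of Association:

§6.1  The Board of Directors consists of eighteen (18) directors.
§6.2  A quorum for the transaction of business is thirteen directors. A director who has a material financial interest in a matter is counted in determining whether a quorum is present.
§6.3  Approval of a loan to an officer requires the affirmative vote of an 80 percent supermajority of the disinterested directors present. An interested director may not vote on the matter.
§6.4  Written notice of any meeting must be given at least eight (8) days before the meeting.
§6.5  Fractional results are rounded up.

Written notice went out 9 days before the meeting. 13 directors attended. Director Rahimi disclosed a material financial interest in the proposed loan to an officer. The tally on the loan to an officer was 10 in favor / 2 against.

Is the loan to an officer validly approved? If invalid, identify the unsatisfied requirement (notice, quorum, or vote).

Notice: 9 days given; 8 required (9 ≥ 8). Satisfied.
Quorum: 13 present (interested directors count toward quorum); quorum is 13. Satisfied.
Vote: the loan to an officer requires four-fifths of the disinterested directors present (13 − 1 = 12). 4/5 of 12 = 9.60, rounded up to 10, so 10 affirmative votes are needed; 10 voted in favor. Satisfied.

Valid — all requirements satisfied.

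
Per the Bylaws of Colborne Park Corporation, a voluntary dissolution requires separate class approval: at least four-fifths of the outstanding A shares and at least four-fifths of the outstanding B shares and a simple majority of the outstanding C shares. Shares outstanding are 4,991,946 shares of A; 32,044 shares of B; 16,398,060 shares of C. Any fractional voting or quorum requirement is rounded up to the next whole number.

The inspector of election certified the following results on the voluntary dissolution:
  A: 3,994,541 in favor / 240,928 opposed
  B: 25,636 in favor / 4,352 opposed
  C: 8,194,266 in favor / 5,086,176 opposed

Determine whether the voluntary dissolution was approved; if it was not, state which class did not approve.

A: 4/5 of 4991946 = 3993556.80, rounded up to 3993557; 3,993,557 required, 3,994,541 in favor — approved.
B: 4/5 of 32044 = 25635.20, rounded up to 25636; 25,636 required, 25,636 in favor — approved.
C: a majority of 16398060 is 8199031; 8,199,031 required, 8,194,266 in favor — not approved.

Not approved — the C shares did not give the required vote.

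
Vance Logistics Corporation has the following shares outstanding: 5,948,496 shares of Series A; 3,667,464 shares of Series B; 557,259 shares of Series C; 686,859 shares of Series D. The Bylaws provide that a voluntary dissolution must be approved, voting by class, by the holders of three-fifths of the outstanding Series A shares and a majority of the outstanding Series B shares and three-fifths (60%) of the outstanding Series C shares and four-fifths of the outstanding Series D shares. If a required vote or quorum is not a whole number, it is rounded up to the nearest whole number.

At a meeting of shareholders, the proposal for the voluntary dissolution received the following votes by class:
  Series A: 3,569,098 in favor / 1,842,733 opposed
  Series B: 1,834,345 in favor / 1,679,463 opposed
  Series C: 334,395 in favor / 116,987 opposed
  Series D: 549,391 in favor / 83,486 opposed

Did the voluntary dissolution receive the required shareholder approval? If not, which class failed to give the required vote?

Not approved — the Series D shares did not give the required vote.

Series A: 3/5 of 5948496 = 3569097.60, rounded up to 3569098; 3,569,098 required, 3,569,098 in favor — approved.
Series B: a majority of 3667464 is 1833733; 1,833,733 required, 1,834,345 in favor — approved.
Series C: 3/5 of 557259 = 334355.40, rounded up to 334356; 334,356 required, 334,395 in favor — approved.
Series D: 4/5 of 686859 = 549487.20, rounded up to 549488; 549,488 required, 549,391 in favor — not approved.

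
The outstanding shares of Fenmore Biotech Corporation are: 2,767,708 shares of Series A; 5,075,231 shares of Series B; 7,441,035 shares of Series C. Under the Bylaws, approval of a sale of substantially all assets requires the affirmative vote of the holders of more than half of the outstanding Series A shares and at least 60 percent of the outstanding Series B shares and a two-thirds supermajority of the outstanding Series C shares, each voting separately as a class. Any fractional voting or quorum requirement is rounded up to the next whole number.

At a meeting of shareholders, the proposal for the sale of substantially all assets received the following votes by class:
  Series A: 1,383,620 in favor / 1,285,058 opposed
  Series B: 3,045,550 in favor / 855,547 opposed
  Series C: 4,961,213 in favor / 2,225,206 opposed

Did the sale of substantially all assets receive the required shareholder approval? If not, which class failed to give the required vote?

Series A: a majority of 2767708 is 1383855; 1,383,855 required, 1,383,620 in favor — not approved.
Series B: 3/5 of 5075231 = 3045138.60, rounded up to 3045139; 3,045,139 required, 3,045,550 in favor — approved.
Series C: 2/3 of 7441035 = 4960690; 4,960,690 required, 4,961,213 in favor — approved.

Not approved — the Series A shares did not give the required vote.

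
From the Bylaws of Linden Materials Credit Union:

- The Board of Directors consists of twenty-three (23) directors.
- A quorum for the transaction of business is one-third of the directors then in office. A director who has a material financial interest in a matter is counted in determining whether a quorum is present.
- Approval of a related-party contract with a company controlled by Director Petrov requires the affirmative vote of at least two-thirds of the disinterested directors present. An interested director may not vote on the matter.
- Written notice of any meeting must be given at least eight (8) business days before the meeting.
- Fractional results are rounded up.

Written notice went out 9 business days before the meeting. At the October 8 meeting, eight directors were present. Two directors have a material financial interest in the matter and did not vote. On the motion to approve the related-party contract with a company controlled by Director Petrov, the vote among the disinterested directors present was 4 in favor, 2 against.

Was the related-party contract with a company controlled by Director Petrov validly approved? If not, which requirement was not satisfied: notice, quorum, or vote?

Valid — all requirements satisfied.

Notice: 9 business days given; 8 required (9 ≥ 8). Satisfied.
Quorum: 8 present (interested directors count toward quorum); quorum is 8. Satisfied.
Vote: the related-party contract with a company controlled by Director Petrov requires two-thirds of the disinterested directors present (8 − 2 = 6). 2/3 of 6 = 4, so 4 affirmative votes are needed; 4 voted in favor. Satisfied.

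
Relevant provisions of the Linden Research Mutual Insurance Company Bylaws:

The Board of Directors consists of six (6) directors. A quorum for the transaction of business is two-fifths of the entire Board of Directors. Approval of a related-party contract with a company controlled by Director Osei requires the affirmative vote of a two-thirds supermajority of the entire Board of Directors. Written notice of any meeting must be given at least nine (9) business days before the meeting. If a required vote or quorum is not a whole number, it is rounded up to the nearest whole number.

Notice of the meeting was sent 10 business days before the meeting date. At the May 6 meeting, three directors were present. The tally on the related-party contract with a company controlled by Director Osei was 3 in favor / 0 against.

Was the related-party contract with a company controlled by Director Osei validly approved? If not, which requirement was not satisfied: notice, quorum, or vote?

Notice: 10 business days given; 9 required (10 ≥ 9). Satisfied.
Quorum: 3 present; quorum is 3. Satisfied.
Vote: the related-party contract with a company controlled by Director Osei requires two-thirds of the entire Board of Directors (6). 2/3 of 6 = 4, so 4 affirmative votes are needed; 3 voted in favor. Not satisfied.

Invalid — vote requirement not satisfied.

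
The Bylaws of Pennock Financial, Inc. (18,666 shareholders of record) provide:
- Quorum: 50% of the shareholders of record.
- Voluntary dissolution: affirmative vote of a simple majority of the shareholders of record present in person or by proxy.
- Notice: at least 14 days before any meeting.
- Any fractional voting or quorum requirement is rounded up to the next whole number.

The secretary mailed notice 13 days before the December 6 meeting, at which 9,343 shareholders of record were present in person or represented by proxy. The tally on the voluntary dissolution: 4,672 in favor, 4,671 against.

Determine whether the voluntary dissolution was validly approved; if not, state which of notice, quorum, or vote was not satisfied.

Notice: 13 days given; 14 required. Not satisfied.
Quorum: 50% of 18,666 = 9,333; 9,343 present. Satisfied.
Vote: requires a majority of those present (9,343); a majority of 9343 is 4672, so 4,672 needed; 4,672 in favor. Satisfied.

Invalid — notice requirement not satisfied.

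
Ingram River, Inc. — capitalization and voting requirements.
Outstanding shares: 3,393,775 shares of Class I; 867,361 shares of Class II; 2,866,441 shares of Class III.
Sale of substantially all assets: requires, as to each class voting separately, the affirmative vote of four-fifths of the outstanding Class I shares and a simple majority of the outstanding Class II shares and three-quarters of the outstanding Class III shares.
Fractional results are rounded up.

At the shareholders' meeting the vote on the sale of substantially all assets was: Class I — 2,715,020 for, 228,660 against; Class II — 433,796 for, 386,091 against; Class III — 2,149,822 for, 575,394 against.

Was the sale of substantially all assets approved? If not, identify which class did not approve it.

Class I: 4/5 of 3393775 = 2715020; 2,715,020 required, 2,715,020 in favor — approved.
Class II: a majority of 867361 is 433681; 433,681 required, 433,796 in favor — approved.
Class III: 3/4 of 2866441 = 2149830.75, rounded up to 2149831; 2,149,831 required, 2,149,822 in favor — not approved.

Not approved — the Class III shares did not give the required vote.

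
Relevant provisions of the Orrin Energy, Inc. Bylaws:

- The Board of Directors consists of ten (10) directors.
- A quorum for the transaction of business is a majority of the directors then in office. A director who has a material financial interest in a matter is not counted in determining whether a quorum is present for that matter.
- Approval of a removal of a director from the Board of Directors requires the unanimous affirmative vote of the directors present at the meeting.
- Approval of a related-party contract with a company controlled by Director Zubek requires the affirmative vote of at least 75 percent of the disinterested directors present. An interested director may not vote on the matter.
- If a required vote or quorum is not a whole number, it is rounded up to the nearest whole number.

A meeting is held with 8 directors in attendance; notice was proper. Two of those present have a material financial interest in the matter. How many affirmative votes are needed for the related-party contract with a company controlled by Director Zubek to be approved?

5

The related-party contract with a company controlled by Director Zubek requires three-fourths of the disinterested directors present (8 − 2 = 6).
3/4 of 6 = 4.50, rounded up to 5.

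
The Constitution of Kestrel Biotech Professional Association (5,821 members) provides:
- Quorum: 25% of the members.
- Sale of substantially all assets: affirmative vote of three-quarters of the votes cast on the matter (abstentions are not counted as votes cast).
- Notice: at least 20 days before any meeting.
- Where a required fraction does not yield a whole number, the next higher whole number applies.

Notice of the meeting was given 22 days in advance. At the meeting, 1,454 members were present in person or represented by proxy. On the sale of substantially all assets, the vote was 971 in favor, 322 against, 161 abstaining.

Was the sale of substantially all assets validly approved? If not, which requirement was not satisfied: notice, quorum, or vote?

Invalid — quorum requirement not satisfied.

Notice: 22 days given; 20 required. Satisfied.
Quorum: 25% of 5,821 = 1,455.25, rounded up to 1,456; 1,454 present. Not satisfied.
Vote: requires three-fourths of the votes cast (1,454 − 161 abstaining = 1,293); 3/4 of 1293 = 969.75, rounded up to 970, so 970 needed; 971 in favor. Satisfied.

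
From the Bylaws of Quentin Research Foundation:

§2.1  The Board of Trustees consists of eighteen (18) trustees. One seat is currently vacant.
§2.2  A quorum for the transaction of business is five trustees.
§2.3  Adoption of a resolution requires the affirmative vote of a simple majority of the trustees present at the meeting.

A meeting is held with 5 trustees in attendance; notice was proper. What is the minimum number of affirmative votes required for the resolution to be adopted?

3

The resolution requires a majority of the trustees present (5).
A majority of 5 is 3.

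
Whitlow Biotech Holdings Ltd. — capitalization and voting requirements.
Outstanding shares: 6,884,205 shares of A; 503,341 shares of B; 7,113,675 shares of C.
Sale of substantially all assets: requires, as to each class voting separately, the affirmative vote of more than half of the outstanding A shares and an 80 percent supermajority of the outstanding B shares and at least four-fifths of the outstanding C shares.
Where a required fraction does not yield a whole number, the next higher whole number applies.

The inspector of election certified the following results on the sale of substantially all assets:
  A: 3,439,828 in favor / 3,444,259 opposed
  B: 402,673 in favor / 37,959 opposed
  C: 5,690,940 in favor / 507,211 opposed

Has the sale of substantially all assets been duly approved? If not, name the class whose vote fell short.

A: a majority of 6884205 is 3442103; 3,442,103 required, 3,439,828 in favor — not approved.
B: 4/5 of 503341 = 402672.80, rounded up to 402673; 402,673 required, 402,673 in favor — approved.
C: 4/5 of 7113675 = 5690940; 5,690,940 required, 5,690,940 in favor — approved.

Not approved — the A shares did not give the required vote.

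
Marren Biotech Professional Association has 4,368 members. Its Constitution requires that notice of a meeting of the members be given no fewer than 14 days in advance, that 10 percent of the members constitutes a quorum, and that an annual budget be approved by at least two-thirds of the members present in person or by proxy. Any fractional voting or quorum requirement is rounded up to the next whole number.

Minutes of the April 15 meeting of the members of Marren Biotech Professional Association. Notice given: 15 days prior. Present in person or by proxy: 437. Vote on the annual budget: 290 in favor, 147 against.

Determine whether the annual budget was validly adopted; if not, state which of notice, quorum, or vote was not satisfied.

Invalid — vote requirement not satisfied.

Notice: 15 days given; 14 required. Satisfied.
Quorum: 10% of 4,368 = 436.80, rounded up to 437; 437 present. Satisfied.
Vote: requires two-thirds of those present (437); 2/3 of 437 = 291.33, rounded up to 292, so 292 needed; 290 in favor. Not satisfied.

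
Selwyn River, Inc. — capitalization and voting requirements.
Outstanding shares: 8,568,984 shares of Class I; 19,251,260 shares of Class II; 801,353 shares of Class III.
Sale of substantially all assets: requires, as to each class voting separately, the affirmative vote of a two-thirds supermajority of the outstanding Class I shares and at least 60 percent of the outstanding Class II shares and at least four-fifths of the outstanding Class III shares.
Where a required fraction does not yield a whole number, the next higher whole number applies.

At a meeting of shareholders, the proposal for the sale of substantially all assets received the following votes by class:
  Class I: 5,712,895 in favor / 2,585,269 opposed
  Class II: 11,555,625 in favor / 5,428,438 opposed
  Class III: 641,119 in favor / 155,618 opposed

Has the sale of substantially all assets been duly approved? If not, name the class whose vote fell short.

Approved — every class gave the required vote.

Class I: 2/3 of 8568984 = 5712656; 5,712,656 required, 5,712,895 in favor — approved.
Class II: 3/5 of 19251260 = 11550756; 11,550,756 required, 11,555,625 in favor — approved.
Class III: 4/5 of 801353 = 641082.40, rounded up to 641083; 641,083 required, 641,119 in favor — approved.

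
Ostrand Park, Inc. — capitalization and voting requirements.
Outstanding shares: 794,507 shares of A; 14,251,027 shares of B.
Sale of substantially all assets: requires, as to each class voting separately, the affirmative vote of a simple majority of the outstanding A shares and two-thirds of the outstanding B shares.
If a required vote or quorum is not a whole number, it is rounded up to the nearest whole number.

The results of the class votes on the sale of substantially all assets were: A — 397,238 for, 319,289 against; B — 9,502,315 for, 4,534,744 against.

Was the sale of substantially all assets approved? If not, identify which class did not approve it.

Not approved — the A shares did not give the required vote.

A: a majority of 794507 is 397254; 397,254 required, 397,238 in favor — not approved.
B: 2/3 of 14251027 = 9500684.67, rounded up to 9500685; 9,500,685 required, 9,502,315 in favor — approved.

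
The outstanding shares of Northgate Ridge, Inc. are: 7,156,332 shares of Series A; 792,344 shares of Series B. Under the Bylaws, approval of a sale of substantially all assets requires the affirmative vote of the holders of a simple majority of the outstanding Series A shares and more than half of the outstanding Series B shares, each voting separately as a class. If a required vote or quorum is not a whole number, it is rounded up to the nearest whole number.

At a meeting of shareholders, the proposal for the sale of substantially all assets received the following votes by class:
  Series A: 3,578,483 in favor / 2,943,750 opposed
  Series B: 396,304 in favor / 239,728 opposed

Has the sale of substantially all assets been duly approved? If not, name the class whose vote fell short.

Approved — every class gave the required vote.

Series A: a majority of 7156332 is 3578167; 3,578,167 required, 3,578,483 in favor — approved.
Series B: a majority of 792344 is 396173; 396,173 required, 396,304 in favor — approved.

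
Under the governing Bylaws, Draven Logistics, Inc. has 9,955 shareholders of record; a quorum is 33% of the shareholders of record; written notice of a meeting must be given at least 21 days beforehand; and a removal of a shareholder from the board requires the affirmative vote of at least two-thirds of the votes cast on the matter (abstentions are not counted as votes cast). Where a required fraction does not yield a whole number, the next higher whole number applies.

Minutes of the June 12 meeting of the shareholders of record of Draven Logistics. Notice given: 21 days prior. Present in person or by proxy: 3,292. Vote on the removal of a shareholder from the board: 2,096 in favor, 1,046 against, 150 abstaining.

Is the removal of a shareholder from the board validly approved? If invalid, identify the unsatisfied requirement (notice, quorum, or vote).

Valid — all requirements satisfied.

Notice: 21 days given; 21 required. Satisfied.
Quorum: 33% of 9,955 = 3,285.15, rounded up to 3,286; 3,292 present. Satisfied.
Vote: requires two-thirds of the votes cast (3,292 − 150 abstaining = 3,142); 2/3 of 3142 = 2094.67, rounded up to 2095, so 2,095 needed; 2,096 in favor. Satisfied.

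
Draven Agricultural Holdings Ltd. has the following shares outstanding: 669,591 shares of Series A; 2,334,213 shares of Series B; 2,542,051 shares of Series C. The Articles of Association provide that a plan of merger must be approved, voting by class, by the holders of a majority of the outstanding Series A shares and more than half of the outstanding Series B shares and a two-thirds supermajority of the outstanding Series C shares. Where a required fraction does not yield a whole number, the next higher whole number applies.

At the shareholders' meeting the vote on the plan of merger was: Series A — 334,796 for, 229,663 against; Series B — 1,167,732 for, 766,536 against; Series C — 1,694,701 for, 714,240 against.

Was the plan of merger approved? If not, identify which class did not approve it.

Approved — every class gave the required vote.

Series A: a majority of 669591 is 334796; 334,796 required, 334,796 in favor — approved.
Series B: a majority of 2334213 is 1167107; 1,167,107 required, 1,167,732 in favor — approved.
Series C: 2/3 of 2542051 = 1694700.67, rounded up to 1694701; 1,694,701 required, 1,694,701 in favor — approved.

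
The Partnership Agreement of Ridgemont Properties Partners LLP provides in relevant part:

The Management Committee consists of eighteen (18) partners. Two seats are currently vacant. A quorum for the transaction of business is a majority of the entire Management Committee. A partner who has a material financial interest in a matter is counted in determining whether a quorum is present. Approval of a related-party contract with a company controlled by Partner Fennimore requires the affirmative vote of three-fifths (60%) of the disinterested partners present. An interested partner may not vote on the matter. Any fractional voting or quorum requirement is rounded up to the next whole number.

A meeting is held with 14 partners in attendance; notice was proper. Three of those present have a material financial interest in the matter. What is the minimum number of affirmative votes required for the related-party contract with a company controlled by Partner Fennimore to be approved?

7

The related-party contract with a company controlled by Partner Fennimore requires three-fifths of the disinterested partners present (14 − 3 = 11).
3/5 of 11 = 6.60, rounded up to 7.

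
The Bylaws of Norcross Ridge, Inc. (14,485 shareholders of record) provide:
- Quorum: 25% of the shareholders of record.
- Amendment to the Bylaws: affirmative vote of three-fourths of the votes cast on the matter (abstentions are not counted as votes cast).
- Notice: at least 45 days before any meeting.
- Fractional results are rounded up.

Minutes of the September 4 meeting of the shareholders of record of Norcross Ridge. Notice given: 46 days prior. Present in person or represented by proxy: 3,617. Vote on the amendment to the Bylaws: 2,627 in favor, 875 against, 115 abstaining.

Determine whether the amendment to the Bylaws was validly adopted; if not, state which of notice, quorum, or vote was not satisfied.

Invalid — quorum requirement not satisfied.

Notice: 46 days given; 45 required. Satisfied.
Quorum: 25% of 14,485 = 3,621.25, rounded up to 3,622; 3,617 present. Not satisfied.
Vote: requires three-fourths of the votes cast (3,617 − 115 abstaining = 3,502); 3/4 of 3502 = 2626.50, rounded up to 2627, so 2,627 needed; 2,627 in favor. Satisfied.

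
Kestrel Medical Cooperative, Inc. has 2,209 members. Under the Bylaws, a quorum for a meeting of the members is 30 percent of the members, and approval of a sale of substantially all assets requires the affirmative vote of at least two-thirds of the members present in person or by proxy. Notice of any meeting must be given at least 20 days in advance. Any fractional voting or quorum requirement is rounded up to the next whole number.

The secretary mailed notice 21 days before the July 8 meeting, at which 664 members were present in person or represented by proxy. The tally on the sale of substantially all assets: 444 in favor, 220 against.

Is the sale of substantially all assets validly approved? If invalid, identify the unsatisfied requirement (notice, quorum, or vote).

Notice: 21 days given; 20 required. Satisfied.
Quorum: 30% of 2,209 = 662.70, rounded up to 663; 664 present. Satisfied.
Vote: requires two-thirds of those present (664); 2/3 of 664 = 442.67, rounded up to 443, so 443 needed; 444 in favor. Satisfied.

Valid — all requirements satisfied.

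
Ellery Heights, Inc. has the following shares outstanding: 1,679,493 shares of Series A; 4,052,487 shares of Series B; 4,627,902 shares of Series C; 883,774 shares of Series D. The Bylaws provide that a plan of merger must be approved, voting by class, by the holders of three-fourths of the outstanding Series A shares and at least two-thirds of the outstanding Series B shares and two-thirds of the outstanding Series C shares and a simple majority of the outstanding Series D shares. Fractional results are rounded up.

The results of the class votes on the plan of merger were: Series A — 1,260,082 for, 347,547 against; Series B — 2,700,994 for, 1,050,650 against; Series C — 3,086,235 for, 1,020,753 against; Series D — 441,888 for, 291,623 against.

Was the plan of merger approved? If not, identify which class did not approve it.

Series A: 3/4 of 1679493 = 1259619.75, rounded up to 1259620; 1,259,620 required, 1,260,082 in favor — approved.
Series B: 2/3 of 4052487 = 2701658; 2,701,658 required, 2,700,994 in favor — not approved.
Series C: 2/3 of 4627902 = 3085268; 3,085,268 required, 3,086,235 in favor — approved.
Series D: a majority of 883774 is 441888; 441,888 required, 441,888 in favor — approved.

Not approved — the Series B shares did not give the required vote.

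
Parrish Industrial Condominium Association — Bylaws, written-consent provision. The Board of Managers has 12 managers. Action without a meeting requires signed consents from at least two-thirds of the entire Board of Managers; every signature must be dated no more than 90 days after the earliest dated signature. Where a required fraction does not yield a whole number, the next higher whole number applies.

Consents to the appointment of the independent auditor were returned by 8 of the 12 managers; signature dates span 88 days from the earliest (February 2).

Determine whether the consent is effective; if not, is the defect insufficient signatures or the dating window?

Signatures required: at least two-thirds of 12 — 2/3 of 12 = 8, so 8 needed; 8 signed. Sufficient.
Dating window: the latest signature is 88 days after the earliest; the limit is 90 days. Within the window.

Effective — both the signature and dating-window requirements are satisfied.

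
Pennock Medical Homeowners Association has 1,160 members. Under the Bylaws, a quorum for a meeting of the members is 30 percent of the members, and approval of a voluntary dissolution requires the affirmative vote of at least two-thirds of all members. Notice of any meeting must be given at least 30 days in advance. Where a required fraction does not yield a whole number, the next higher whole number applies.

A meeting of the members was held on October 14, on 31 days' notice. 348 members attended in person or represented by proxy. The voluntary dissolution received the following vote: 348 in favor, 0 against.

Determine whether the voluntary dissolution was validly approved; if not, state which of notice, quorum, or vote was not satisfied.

Notice: 31 days given; 30 required. Satisfied.
Quorum: 30% of 1,160 = 348; 348 present. Satisfied.
Vote: requires two-thirds of all members (1,160); 2/3 of 1160 = 773.33, rounded up to 774, so 774 needed; 348 in favor. Not satisfied.

Invalid — vote requirement not satisfied.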